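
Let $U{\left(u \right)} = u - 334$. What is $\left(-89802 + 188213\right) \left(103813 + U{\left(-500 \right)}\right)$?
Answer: $10134266369$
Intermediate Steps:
$U{\left(u \right)} = -334 + u$
$\left(-89802 + 188213\right) \left(103813 + U{\left(-500 \right)}\right) = \left(-89802 + 188213\right) \left(103813 - 834\right) = 98411 \left(103813 - 834\right) = 98411 \cdot 102979 = 10134266369$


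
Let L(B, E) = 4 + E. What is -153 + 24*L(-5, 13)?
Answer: 255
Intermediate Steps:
-153 + 24*L(-5, 13) = -153 + 24*(4 + 13) = -153 + 24*17 = -153 + 408 = 255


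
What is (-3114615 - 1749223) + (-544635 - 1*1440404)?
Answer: -6848877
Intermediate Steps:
(-3114615 - 1749223) + (-544635 - 1*1440404) = -4863838 + (-544635 - 1440404) = -4863838 - 1985039 = -6848877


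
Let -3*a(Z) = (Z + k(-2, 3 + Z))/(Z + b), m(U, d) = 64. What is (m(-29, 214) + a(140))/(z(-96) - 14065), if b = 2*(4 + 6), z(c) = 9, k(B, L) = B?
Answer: -5097/1124480 ≈ -0.0045328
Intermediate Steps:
b = 20 (b = 2*10 = 20)
a(Z) = -(-2 + Z)/(3*(20 + Z)) (a(Z) = -(Z - 2)/(3*(Z + 20)) = -(-2 + Z)/(3*(20 + Z)))
(m(-29, 214) + a(140))/(z(-96) - 14065) = (64 + (2 - 1*140)/(3*(20 + 140)))/(9 - 14065) = (64 + (1/3)*(2 - 140)/160)/(-14056) = (64 + (1/3)*(1/160)*(-138))*(-1/14056) = (64 - 23/80)*(-1/14056) = (5097/80)*(-1/14056) = -5097/1124480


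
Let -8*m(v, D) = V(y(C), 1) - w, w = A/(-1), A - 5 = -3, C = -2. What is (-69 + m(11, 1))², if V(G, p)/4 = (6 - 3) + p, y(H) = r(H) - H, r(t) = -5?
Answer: 81225/16 ≈ 5076.6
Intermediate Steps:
A = 2 (A = 5 - 3 = 2)
y(H) = -5 - H
V(G, p) = 12 + 4*p (V(G, p) = 4*((6 - 3) + p) = 4*(3 + p) = 12 + 4*p)
w = -2 (w = 2/(-1) = 2*(-1) = -2)
m(v, D) = -9/4 (m(v, D) = -((12 + 4*1) - 1*(-2))/8 = -((12 + 4) + 2)/8 = -(16 + 2)/8 = -⅛*18 = -9/4)
(-69 + m(11, 1))² = (-69 - 9/4)² = (-285/4)² = 81225/16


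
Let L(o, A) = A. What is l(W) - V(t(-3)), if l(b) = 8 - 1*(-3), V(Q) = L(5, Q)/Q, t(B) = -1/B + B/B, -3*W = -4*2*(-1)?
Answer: 10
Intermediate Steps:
W = -8/3 (W = -(-4*2)*(-1)/3 = -(-8)*(-1)/3 = -⅓*8 = -8/3 ≈ -2.6667)
t(B) = 1 - 1/B (t(B) = -1/B + 1 = 1 - 1/B)
V(Q) = 1 (V(Q) = Q/Q = 1)
l(b) = 11 (l(b) = 8 + 3 = 11)
l(W) - V(t(-3)) = 11 - 1*1 = 11 - 1 = 10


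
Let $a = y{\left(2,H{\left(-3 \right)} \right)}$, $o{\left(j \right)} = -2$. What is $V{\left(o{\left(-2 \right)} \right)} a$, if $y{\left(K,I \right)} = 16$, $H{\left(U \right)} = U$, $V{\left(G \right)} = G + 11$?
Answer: $144$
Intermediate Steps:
$V{\left(G \right)} = 11 + G$
$a = 16$
$V{\left(o{\left(-2 \right)} \right)} a = \left(11 - 2\right) 16 = 9 \cdot 16 = 144$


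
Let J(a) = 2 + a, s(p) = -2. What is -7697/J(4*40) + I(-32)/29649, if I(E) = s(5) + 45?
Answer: -76067129/1601046 ≈ -47.511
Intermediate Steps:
I(E) = 43 (I(E) = -2 + 45 = 43)
-7697/J(4*40) + I(-32)/29649 = -7697/(2 + 4*40) + 43/29649 = -7697/(2 + 160) + 43*(1/29649) = -7697/162 + 43/29649 = -76067129/1601046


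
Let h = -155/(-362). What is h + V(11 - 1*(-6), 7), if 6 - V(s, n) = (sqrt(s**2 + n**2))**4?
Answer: -41354001/362 ≈ -1.1424e+5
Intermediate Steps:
V(s, n) = 6 - (n**2 + s**2)**2 (V(s, n) = 6 - (sqrt(s**2 + n**2))**4 = 6 - (sqrt(n**2 + s**2))**4 = 6 - (n**2 + s**2)**2)
h = 155/362 (h = -155*(-1/362) = 155/362 ≈ 0.42818)
h + V(11 - 1*(-6), 7) = 155/362 + (6 - (7**2 + (11 - 1*(-6))**2)**2) = 155/362 + (6 - (49 + (11 + 6)**2)**2) = 155/362 + (6 - (49 + 17**2)**2) = 155/362 + (6 - (49 + 289)**2) = 155/362 + (6 - 1*338**2) = 155/362 + (6 - 1*114244) = 155/362 + (6 - 114244) = 155/362 - 114238 = -41354001/362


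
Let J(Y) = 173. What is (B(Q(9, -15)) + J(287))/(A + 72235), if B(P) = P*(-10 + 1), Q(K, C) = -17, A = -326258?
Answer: -326/254023 ≈ -0.0012833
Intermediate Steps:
B(P) = -9*P (B(P) = P*(-9) = -9*P)
(B(Q(9, -15)) + J(287))/(A + 72235) = (-9*(-17) + 173)/(-326258 + 72235) = (153 + 173)/(-254023) = 326*(-1/254023) = -326/254023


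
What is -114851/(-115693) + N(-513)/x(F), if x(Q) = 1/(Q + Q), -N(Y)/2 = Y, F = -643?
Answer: -152649394297/115693 ≈ -1.3194e+6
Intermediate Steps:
N(Y) = -2*Y
x(Q) = 1/(2*Q)
-114851/(-115693) + N(-513)/x(F) = -114851/(-115693) + (-2*(-513))/(((½)/(-643))) = -114851*(-1/115693) + 1026/(((½)*(-1/643))) = 114851/115693 + 1026/(-1/1286) = 114851/115693 + 1026*(-1286) = 114851/115693 - 1319436 = -152649394297/115693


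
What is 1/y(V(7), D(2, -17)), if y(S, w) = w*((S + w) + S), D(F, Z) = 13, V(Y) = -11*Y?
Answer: -1/1833 ≈ -0.00054555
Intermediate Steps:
y(S, w) = w*(w + 2*S)
1/y(V(7), D(2, -17)) = 1/(13*(13 + 2*(-11*7))) = 1/(13*(13 + 2*(-77))) = 1/(13*(13 - 154)) = 1/(13*(-141)) = 1/(-1833) = -1/1833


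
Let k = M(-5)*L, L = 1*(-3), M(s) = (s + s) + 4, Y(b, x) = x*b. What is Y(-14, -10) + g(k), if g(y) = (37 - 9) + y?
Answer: 186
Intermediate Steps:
Y(b, x) = b*x
M(s) = 4 + 2*s (M(s) = 2*s + 4 = 4 + 2*s)
L = -3
k = 18 (k = (4 + 2*(-5))*(-3) = (4 - 10)*(-3) = -6*(-3) = 18)
g(y) = 28 + y
Y(-14, -10) + g(k) = -14*(-10) + (28 + 18) = 140 + 46 = 186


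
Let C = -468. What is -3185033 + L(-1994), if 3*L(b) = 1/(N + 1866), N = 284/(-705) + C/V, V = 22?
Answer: -45554686147703/14302736 ≈ -3.1850e+6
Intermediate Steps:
N = -168094/7755 (N = 284/(-705) - 468/22 = 284*(-1/705) - 468*1/22 = -284/705 - 234/11 = -168094/7755 ≈ -21.676)
L(b) = 2585/14302736 (L(b) = 1/(3*(-168094/7755 + 1866)) = 1/(3*(14302736/7755)) = (⅓)*(7755/14302736) = 2585/14302736)
-3185033 + L(-1994) = -3185033 + 2585/14302736 = -45554686147703/14302736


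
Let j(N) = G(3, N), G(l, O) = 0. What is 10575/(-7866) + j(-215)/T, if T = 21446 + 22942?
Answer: -1175/874 ≈ -1.3444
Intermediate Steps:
T = 44388
j(N) = 0
10575/(-7866) + j(-215)/T = 10575/(-7866) + 0/44388 = 10575*(-1/7866) + 0*(1/44388) = -1175/874 + 0 = -1175/874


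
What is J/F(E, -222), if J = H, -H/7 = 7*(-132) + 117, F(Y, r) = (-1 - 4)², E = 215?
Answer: 5649/25 ≈ 225.96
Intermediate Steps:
F(Y, r) = 25 (F(Y, r) = (-5)² = 25)
H = 5649 (H = -7*(7*(-132) + 117) = -7*(-924 + 117) = -7*(-807) = 5649)
J = 5649
J/F(E, -222) = 5649/25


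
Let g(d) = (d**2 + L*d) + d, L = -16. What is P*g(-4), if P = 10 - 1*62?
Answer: -3952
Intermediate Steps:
g(d) = d**2 - 15*d (g(d) = (d**2 - 16*d) + d = d**2 - 15*d)
P = -52 (P = 10 - 62 = -52)
P*g(-4) = -(-208)*(-15 - 4) = -(-208)*(-19) = -52*76 = -3952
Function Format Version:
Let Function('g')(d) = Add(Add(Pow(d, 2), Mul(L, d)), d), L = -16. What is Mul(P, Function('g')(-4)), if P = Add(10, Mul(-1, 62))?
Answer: -3952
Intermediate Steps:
Function('g')(d) = Add(Pow(d, 2), Mul(-15, d)) (Function('g')(d) = Add(Add(Pow(d, 2), Mul(-16, d)), d) = Add(Pow(d, 2), Mul(-15, d)))
P = -52 (P = Add(10, -62) = -52)
Mul(P, Function('g')(-4)) = Mul(-52, Mul(-4, Add(-15, -4))) = Mul(-52, Mul(-4, -19)) = Mul(-52, 76) = -3952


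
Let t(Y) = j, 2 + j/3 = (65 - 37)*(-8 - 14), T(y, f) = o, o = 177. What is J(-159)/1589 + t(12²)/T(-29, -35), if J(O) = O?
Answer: -991383/93751 ≈ -10.575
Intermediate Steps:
T(y, f) = 177
j = -1854 (j = -6 + 3*((65 - 37)*(-8 - 14)) = -6 + 3*(28*(-22)) = -6 + 3*(-616) = -6 - 1848 = -1854)
t(Y) = -1854
J(-159)/1589 + t(12²)/T(-29, -35) = -159/1589 - 1854/177 = -159*1/1589 - 1854*1/177 = -159/1589 - 618/59 = -991383/93751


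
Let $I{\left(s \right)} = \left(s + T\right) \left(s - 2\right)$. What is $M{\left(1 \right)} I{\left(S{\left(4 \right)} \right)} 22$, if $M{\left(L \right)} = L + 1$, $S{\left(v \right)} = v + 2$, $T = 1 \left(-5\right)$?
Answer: $176$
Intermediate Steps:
$T = -5$
$S{\left(v \right)} = 2 + v$
$M{\left(L \right)} = 1 + L$
$I{\left(s \right)} = \left(-5 + s\right) \left(-2 + s\right)$ ($I{\left(s \right)} = \left(s - 5\right) \left(s - 2\right) = \left(-5 + s\right) \left(-2 + s\right)$)
$M{\left(1 \right)} I{\left(S{\left(4 \right)} \right)} 22 = \left(1 + 1\right) \left(10 + \left(2 + 4\right)^{2} - 7 \left(2 + 4\right)\right) 22 = 2 \left(10 + 6^{2} - 42\right) 22 = 2 \left(10 + 36 - 42\right) 22 = 2 \cdot 4 \cdot 22 = 8 \cdot 22 = 176$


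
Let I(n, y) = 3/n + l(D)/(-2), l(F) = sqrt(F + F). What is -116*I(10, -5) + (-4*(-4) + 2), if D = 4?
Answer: -84/5 + 116*sqrt(2) ≈ 147.25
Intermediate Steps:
l(F) = sqrt(2)*sqrt(F) (l(F) = sqrt(2*F) = sqrt(2)*sqrt(F))
I(n, y) = -sqrt(2) + 3/n (I(n, y) = 3/n + (sqrt(2)*sqrt(4))/(-2) = 3/n + (sqrt(2)*2)*(-1/2) = 3/n + (2*sqrt(2))*(-1/2) = 3/n - sqrt(2) = -sqrt(2) + 3/n)
-116*I(10, -5) + (-4*(-4) + 2) = -116*(-sqrt(2) + 3/10) + (-4*(-4) + 2) = -116*(-sqrt(2) + 3*(1/10)) + (16 + 2) = -116*(-sqrt(2) + 3/10) + 18 = -116*(3/10 - sqrt(2)) + 18 = (-174/5 + 116*sqrt(2)) + 18 = -84/5 + 116*sqrt(2)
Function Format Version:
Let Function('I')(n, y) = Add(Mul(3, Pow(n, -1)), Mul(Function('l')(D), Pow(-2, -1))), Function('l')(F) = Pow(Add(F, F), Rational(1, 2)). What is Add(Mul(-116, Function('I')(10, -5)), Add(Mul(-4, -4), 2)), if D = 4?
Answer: Add(Rational(-84, 5), Mul(116, Pow(2, Rational(1, 2)))) ≈ 147.25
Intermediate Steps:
Function('l')(F) = Mul(Pow(2, Rational(1, 2)), Pow(F, Rational(1, 2))) (Function('l')(F) = Pow(Mul(2, F), Rational(1, 2)) = Mul(Pow(2, Rational(1, 2)), Pow(F, Rational(1, 2))))
Function('I')(n, y) = Add(Mul(-1, Pow(2, Rational(1, 2))), Mul(3, Pow(n, -1))) (Function('I')(n, y) = Add(Mul(3, Pow(n, -1)), Mul(Mul(Pow(2, Rational(1, 2)), Pow(4, Rational(1, 2))), Pow(-2, -1))) = Add(Mul(3, Pow(n, -1)), Mul(Mul(Pow(2, Rational(1, 2)), 2), Rational(-1, 2))) = Add(Mul(3, Pow(n, -1)), Mul(Mul(2, Pow(2, Rational(1, 2))), Rational(-1, 2))) = Add(Mul(3, Pow(n, -1)), Mul(-1, Pow(2, Rational(1, 2)))) = Add(Mul(-1, Pow(2, Rational(1, 2))), Mul(3, Pow(n, -1))))
Add(Mul(-116, Function('I')(10, -5)), Add(Mul(-4, -4), 2)) = Add(Mul(-116, Add(Mul(-1, Pow(2, Rational(1, 2))), Mul(3, Pow(10, -1)))), Add(Mul(-4, -4), 2)) = Add(Mul(-116, Add(Mul(-1, Pow(2, Rational(1, 2))), Mul(3, Rational(1, 10)))), Add(16, 2)) = Add(Mul(-116, Add(Mul(-1, Pow(2, Rational(1, 2))), Rational(3, 10))), 18) = Add(Mul(-116, Add(Rational(3, 10), Mul(-1, Pow(2, Rational(1, 2))))), 18) = Add(Add(Rational(-174, 5), Mul(116, Pow(2, Rational(1, 2)))), 18) = Add(Rational(-84, 5), Mul(116, Pow(2, Rational(1, 2))))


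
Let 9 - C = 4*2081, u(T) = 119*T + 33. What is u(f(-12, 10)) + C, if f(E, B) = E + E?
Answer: -11138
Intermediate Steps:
f(E, B) = 2*E
u(T) = 33 + 119*T
C = -8315 (C = 9 - 4*2081 = 9 - 1*8324 = 9 - 8324 = -8315)
u(f(-12, 10)) + C = (33 + 119*(2*(-12))) - 8315 = (33 + 119*(-24)) - 8315 = (33 - 2856) - 8315 = -2823 - 8315 = -11138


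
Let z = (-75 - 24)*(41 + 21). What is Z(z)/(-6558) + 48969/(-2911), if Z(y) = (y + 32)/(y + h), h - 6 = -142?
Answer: -1007420995457/59886390306 ≈ -16.822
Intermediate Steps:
h = -136 (h = 6 - 142 = -136)
z = -6138 (z = -99*62 = -6138)
Z(y) = (32 + y)/(-136 + y) (Z(y) = (y + 32)/(y - 136) = (32 + y)/(-136 + y))
Z(z)/(-6558) + 48969/(-2911) = ((32 - 6138)/(-136 - 6138))/(-6558) + 48969/(-2911) = (-6106/(-6274))*(-1/6558) + 48969*(-1/2911) = -1/6274*(-6106)*(-1/6558) - 48969/2911 = (3053/3137)*(-1/6558) - 48969/2911 = -3053/20572446 - 48969/2911 = -1007420995457/59886390306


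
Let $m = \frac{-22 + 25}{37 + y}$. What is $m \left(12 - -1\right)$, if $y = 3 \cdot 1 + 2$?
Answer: $\frac{13}{14} \approx 0.92857$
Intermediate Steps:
$y = 5$ ($y = 3 + 2 = 5$)
$m = \frac{1}{14}$ ($m = \frac{-22 + 25}{37 + 5} = \frac{3}{42} = 3 \cdot \frac{1}{42} = \frac{1}{14} \approx 0.071429$)
$m \left(12 - -1\right) = \frac{12 - -1}{14} = \frac{12 + 1}{14} = \frac{1}{14} \cdot 13 = \frac{13}{14}$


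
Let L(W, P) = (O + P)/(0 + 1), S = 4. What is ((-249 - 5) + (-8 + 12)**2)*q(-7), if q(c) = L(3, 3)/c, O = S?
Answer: 238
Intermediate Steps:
O = 4
L(W, P) = 4 + P (L(W, P) = (4 + P)/(0 + 1) = (4 + P)/1 = (4 + P)*1 = 4 + P)
q(c) = 7/c (q(c) = (4 + 3)/c = 7/c)
((-249 - 5) + (-8 + 12)**2)*q(-7) = ((-249 - 5) + (-8 + 12)**2)*(7/(-7)) = (-254 + 4**2)*(7*(-1/7)) = (-254 + 16)*(-1) = -238*(-1) = 238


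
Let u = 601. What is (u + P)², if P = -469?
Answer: 17424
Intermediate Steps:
(u + P)² = (601 - 469)² = 132² = 17424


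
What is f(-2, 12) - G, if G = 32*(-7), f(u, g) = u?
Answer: 222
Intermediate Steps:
G = -224
f(-2, 12) - G = -2 - 1*(-224) = -2 + 224 = 222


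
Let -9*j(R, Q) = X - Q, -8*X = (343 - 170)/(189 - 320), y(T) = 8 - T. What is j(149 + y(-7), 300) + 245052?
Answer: 2311644691/9432 ≈ 2.4509e+5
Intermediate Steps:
X = 173/1048 (X = -(343 - 170)/(8*(189 - 320)) = -173/(8*(-131)) = -173*(-1)/(8*131) = -⅛*(-173/131) = 173/1048 ≈ 0.16508)
j(R, Q) = -173/9432 + Q/9 (j(R, Q) = -(173/1048 - Q)/9 = -173/9432 + Q/9)
j(149 + y(-7), 300) + 245052 = (-173/9432 + (⅑)*300) + 245052 = (-173/9432 + 100/3) + 245052 = 314227/9432 + 245052 = 2311644691/9432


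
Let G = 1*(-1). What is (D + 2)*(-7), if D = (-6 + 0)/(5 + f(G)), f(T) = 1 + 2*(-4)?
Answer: -35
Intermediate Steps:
G = -1
f(T) = -7 (f(T) = 1 - 8 = -7)
D = 3 (D = (-6 + 0)/(5 - 7) = -6/(-2) = -6*(-1/2) = 3)
(D + 2)*(-7) = (3 + 2)*(-7) = 5*(-7) = -35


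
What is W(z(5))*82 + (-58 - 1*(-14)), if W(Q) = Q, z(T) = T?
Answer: 366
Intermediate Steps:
W(z(5))*82 + (-58 - 1*(-14)) = 5*82 + (-58 - 1*(-14)) = 410 + (-58 + 14) = 410 - 44 = 366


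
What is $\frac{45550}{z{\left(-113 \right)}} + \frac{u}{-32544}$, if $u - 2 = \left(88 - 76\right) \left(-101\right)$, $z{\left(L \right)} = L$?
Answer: $- \frac{6558595}{16272} \approx -403.06$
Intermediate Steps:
$u = -1210$ ($u = 2 + \left(88 - 76\right) \left(-101\right) = 2 + 12 \left(-101\right) = 2 - 1212 = -1210$)
$\frac{45550}{z{\left(-113 \right)}} + \frac{u}{-32544} = \frac{45550}{-113} - \frac{1210}{-32544} = 45550 \left(- \frac{1}{113}\right) - - \frac{605}{16272} = - \frac{45550}{113} + \frac{605}{16272} = - \frac{6558595}{16272}$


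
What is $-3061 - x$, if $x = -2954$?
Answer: $-107$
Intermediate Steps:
$-3061 - x = -3061 - -2954 = -3061 + 2954 = -107$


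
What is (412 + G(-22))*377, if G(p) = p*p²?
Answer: -3858972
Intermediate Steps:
G(p) = p³
(412 + G(-22))*377 = (412 + (-22)³)*377 = (412 - 10648)*377 = -10236*377 = -3858972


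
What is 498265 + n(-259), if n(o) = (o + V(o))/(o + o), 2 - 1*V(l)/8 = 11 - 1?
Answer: 258101593/518 ≈ 4.9827e+5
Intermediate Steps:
V(l) = -64 (V(l) = 16 - 8*(11 - 1) = 16 - 8*10 = 16 - 80 = -64)
n(o) = (-64 + o)/(2*o) (n(o) = (o - 64)/(o + o) = (-64 + o)/((2*o)) = (-64 + o)*(1/(2*o)) = (-64 + o)/(2*o))
498265 + n(-259) = 498265 + (½)*(-64 - 259)/(-259) = 498265 + (½)*(-1/259)*(-323) = 498265 + 323/518 = 258101593/518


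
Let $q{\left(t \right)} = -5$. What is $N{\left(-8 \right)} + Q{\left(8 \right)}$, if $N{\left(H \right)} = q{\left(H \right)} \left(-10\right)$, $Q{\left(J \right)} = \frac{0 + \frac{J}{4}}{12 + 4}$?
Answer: $\frac{401}{8} \approx 50.125$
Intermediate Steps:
$Q{\left(J \right)} = \frac{J}{64}$ ($Q{\left(J \right)} = \frac{0 + J \frac{1}{4}}{16} = \left(0 + \frac{J}{4}\right) \frac{1}{16} = \frac{J}{4} \cdot \frac{1}{16} = \frac{J}{64}$)
$N{\left(H \right)} = 50$ ($N{\left(H \right)} = \left(-5\right) \left(-10\right) = 50$)
$N{\left(-8 \right)} + Q{\left(8 \right)} = 50 + \frac{1}{64} \cdot 8 = 50 + \frac{1}{8} = \frac{401}{8}$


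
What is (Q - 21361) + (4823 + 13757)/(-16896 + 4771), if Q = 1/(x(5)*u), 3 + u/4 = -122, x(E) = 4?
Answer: -4144331377/194000 ≈ -21363.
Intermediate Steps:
u = -500 (u = -12 + 4*(-122) = -12 - 488 = -500)
Q = -1/2000 (Q = 1/(4*(-500)) = 1/(-2000) = -1/2000 ≈ -0.00050000)
(Q - 21361) + (4823 + 13757)/(-16896 + 4771) = (-1/2000 - 21361) + (4823 + 13757)/(-16896 + 4771) = -42722001/2000 + 18580/(-12125) = -42722001/2000 + 18580*(-1/12125) = -42722001/2000 - 3716/2425 = -4144331377/194000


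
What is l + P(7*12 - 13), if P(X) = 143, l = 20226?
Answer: 20369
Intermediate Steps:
l + P(7*12 - 13) = 20226 + 143 = 20369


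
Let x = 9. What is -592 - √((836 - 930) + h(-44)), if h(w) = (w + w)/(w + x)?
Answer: -592 - I*√112070/35 ≈ -592.0 - 9.5648*I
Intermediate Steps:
h(w) = 2*w/(9 + w) (h(w) = (w + w)/(w + 9) = (2*w)/(9 + w) = 2*w/(9 + w))
-592 - √((836 - 930) + h(-44)) = -592 - √((836 - 930) + 2*(-44)/(9 - 44)) = -592 - √(-94 + 2*(-44)/(-35)) = -592 - √(-94 + 2*(-44)*(-1/35)) = -592 - √(-94 + 88/35) = -592 - √(-3202/35) = -592 - I*√112070/35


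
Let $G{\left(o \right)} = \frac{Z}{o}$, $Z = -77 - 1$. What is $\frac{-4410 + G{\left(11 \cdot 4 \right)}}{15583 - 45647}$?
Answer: $\frac{97059}{661408} \approx 0.14675$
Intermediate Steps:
$Z = -78$ ($Z = -77 - 1 = -78$)
$G{\left(o \right)} = - \frac{78}{o}$
$\frac{-4410 + G{\left(11 \cdot 4 \right)}}{15583 - 45647} = \frac{-4410 - \frac{78}{11 \cdot 4}}{15583 - 45647} = \frac{-4410 - \frac{78}{44}}{-30064} = \left(-4410 - \frac{39}{22}\right) \left(- \frac{1}{30064}\right) = \left(- \frac{97059}{22}\right) \left(- \frac{1}{30064}\right) = \frac{97059}{661408}$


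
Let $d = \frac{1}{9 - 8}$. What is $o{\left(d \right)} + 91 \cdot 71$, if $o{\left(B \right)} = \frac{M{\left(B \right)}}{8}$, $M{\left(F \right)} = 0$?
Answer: $6461$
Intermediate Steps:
$d = 1$ ($d = 1^{-1} = 1$)
$o{\left(B \right)} = 0$ ($o{\left(B \right)} = \frac{0}{8} = 0 \cdot \frac{1}{8} = 0$)
$o{\left(d \right)} + 91 \cdot 71 = 0 + 91 \cdot 71 = 0 + 6461 = 6461$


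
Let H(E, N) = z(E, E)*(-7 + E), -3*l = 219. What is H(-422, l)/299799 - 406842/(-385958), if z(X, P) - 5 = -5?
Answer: 203421/192979 ≈ 1.0541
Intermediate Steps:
l = -73 (l = -⅓*219 = -73)
z(X, P) = 0 (z(X, P) = 5 - 5 = 0)
H(E, N) = 0 (H(E, N) = 0*(-7 + E) = 0)
H(-422, l)/299799 - 406842/(-385958) = 0/299799 - 406842/(-385958) = 0*(1/299799) - 406842*(-1/385958) = 0 + 203421/192979 = 203421/192979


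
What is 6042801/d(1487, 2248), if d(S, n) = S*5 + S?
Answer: 2014267/2974 ≈ 677.29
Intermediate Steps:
d(S, n) = 6*S (d(S, n) = 5*S + S = 6*S)
6042801/d(1487, 2248) = 6042801/((6*1487)) = 6042801/8922 = 6042801*(1/8922) = 2014267/2974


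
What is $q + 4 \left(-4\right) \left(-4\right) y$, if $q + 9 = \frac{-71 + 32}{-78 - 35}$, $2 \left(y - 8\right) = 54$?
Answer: $\frac{252142}{113} \approx 2231.3$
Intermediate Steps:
$y = 35$ ($y = 8 + \frac{1}{2} \cdot 54 = 8 + 27 = 35$)
$q = - \frac{978}{113}$ ($q = -9 + \frac{-71 + 32}{-78 - 35} = -9 - \frac{39}{-113} = -9 - - \frac{39}{113} = -9 + \frac{39}{113} = - \frac{978}{113} \approx -8.6549$)
$q + 4 \left(-4\right) \left(-4\right) y = - \frac{978}{113} + 4 \left(-4\right) \left(-4\right) 35 = - \frac{978}{113} + \left(-16\right) \left(-4\right) 35 = - \frac{978}{113} + 64 \cdot 35 = - \frac{978}{113} + 2240 = \frac{252142}{113}$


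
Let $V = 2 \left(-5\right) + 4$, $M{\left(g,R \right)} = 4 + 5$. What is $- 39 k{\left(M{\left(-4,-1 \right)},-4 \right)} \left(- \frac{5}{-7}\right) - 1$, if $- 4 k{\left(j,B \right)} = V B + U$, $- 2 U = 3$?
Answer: $\frac{8719}{56} \approx 155.7$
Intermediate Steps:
$U = - \frac{3}{2}$ ($U = \left(- \frac{1}{2}\right) 3 = - \frac{3}{2} \approx -1.5$)
$M{\left(g,R \right)} = 9$
$V = -6$ ($V = -10 + 4 = -6$)
$k{\left(j,B \right)} = \frac{3}{8} + \frac{3 B}{2}$ ($k{\left(j,B \right)} = - \frac{- 6 B - \frac{3}{2}}{4} = - \frac{- \frac{3}{2} - 6 B}{4} = \frac{3}{8} + \frac{3 B}{2}$)
$- 39 k{\left(M{\left(-4,-1 \right)},-4 \right)} \left(- \frac{5}{-7}\right) - 1 = - 39 \left(\frac{3}{8} + \frac{3}{2} \left(-4\right)\right) \left(- \frac{5}{-7}\right) - 1 = - 39 \left(\frac{3}{8} - 6\right) \left(\left(-5\right) \left(- \frac{1}{7}\right)\right) - 1 = - 39 \left(\left(- \frac{45}{8}\right) \frac{5}{7}\right) - 1 = \left(-39\right) \left(- \frac{225}{56}\right) - 1 = \frac{8775}{56} - 1 = \frac{8719}{56}$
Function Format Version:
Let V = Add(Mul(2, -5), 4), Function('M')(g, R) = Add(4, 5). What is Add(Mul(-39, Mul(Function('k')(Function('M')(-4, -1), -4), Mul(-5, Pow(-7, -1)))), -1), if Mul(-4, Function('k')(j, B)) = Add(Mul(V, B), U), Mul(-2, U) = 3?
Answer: Rational(8719, 56) ≈ 155.70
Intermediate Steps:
U = Rational(-3, 2) (U = Mul(Rational(-1, 2), 3) = Rational(-3, 2) ≈ -1.5000)
Function('M')(g, R) = 9
V = -6 (V = Add(-10, 4) = -6)
Function('k')(j, B) = Add(Rational(3, 8), Mul(Rational(3, 2), B)) (Function('k')(j, B) = Mul(Rational(-1, 4), Add(Mul(-6, B), Rational(-3, 2))) = Mul(Rational(-1, 4), Add(Rational(-3, 2), Mul(-6, B))) = Add(Rational(3, 8), Mul(Rational(3, 2), B)))
Add(Mul(-39, Mul(Function('k')(Function('M')(-4, -1), -4), Mul(-5, Pow(-7, -1)))), -1) = Add(Mul(-39, Mul(Add(Rational(3, 8), Mul(Rational(3, 2), -4)), Mul(-5, Pow(-7, -1)))), -1) = Add(Mul(-39, Mul(Add(Rational(3, 8), -6), Mul(-5, Rational(-1, 7)))), -1) = Add(Mul(-39, Mul(Rational(-45, 8), Rational(5, 7))), -1) = Add(Mul(-39, Rational(-225, 56)), -1) = Add(Rational(8775, 56), -1) = Rational(8719, 56)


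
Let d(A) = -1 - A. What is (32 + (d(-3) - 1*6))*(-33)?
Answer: -924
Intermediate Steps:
(32 + (d(-3) - 1*6))*(-33) = (32 + ((-1 - 1*(-3)) - 1*6))*(-33) = (32 + ((-1 + 3) - 6))*(-33) = (32 + (2 - 6))*(-33) = (32 - 4)*(-33) = 28*(-33) = -924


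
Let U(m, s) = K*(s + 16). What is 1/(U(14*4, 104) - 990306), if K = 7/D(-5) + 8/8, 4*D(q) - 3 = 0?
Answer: -1/989066 ≈ -1.0111e-6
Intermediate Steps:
D(q) = 3/4 (D(q) = 3/4 + (1/4)*0 = 3/4 + 0 = 3/4)
K = 31/3 (K = 7/(3/4) + 8/8 = 7*(4/3) + 8*(1/8) = 28/3 + 1 = 31/3 ≈ 10.333)
U(m, s) = 496/3 + 31*s/3 (U(m, s) = 31*(s + 16)/3 = 31*(16 + s)/3 = 496/3 + 31*s/3)
1/(U(14*4, 104) - 990306) = 1/((496/3 + (31/3)*104) - 990306) = 1/((496/3 + 3224/3) - 990306) = 1/(1240 - 990306) = 1/(-989066) = -1/989066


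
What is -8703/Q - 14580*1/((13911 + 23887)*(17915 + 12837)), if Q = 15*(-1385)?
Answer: 842979318999/2012342841200 ≈ 0.41890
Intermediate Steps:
Q = -20775
-8703/Q - 14580*1/((13911 + 23887)*(17915 + 12837)) = -8703/(-20775) - 14580*1/((13911 + 23887)*(17915 + 12837)) = -8703*(-1/20775) - 14580/(37798*30752) = 2901/6925 - 14580/1162364096 = 2901/6925 - 14580*1/1162364096 = 2901/6925 - 3645/290591024 = 842979318999/2012342841200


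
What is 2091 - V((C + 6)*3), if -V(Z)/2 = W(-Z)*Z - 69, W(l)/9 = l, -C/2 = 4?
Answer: 1305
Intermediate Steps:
C = -8 (C = -2*4 = -8)
W(l) = 9*l
V(Z) = 138 + 18*Z**2 (V(Z) = -2*((9*(-Z))*Z - 69) = -2*((-9*Z)*Z - 69) = -2*(-9*Z**2 - 69) = -2*(-69 - 9*Z**2) = 138 + 18*Z**2)
2091 - V((C + 6)*3) = 2091 - (138 + 18*((-8 + 6)*3)**2) = 2091 - (138 + 18*(-2*3)**2) = 2091 - (138 + 18*(-6)**2) = 2091 - (138 + 18*36) = 2091 - (138 + 648) = 2091 - 1*786 = 2091 - 786 = 1305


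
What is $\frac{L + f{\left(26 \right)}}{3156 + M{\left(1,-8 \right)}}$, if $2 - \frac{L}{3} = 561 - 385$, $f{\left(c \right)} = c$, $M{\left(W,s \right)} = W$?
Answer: $- \frac{496}{3157} \approx -0.15711$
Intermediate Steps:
$L = -522$ ($L = 6 - 3 \left(561 - 385\right) = 6 - 528 = -522$)
$\frac{L + f{\left(26 \right)}}{3156 + M{\left(1,-8 \right)}} = \frac{-522 + 26}{3156 + 1} = - \frac{496}{3157}$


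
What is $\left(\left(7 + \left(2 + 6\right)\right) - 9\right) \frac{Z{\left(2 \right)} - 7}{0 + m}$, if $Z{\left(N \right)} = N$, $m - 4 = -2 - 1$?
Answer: $-30$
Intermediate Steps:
$m = 1$ ($m = 4 - 3 = 1$)
$\left(\left(7 + \left(2 + 6\right)\right) - 9\right) \frac{Z{\left(2 \right)} - 7}{0 + m} = \left(\left(7 + \left(2 + 6\right)\right) - 9\right) \frac{2 - 7}{0 + 1} = \left(\left(7 + 8\right) - 9\right) \left(- \frac{5}{1}\right) = \left(15 - 9\right) \left(\left(-5\right) 1\right) = 6 \left(-5\right) = -30$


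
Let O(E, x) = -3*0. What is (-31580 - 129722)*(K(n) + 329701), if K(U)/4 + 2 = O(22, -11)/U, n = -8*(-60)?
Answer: -53180140286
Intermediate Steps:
O(E, x) = 0
n = 480
K(U) = -8 (K(U) = -8 + 4*(0/U) = -8 + 4*0 = -8 + 0 = -8)
(-31580 - 129722)*(K(n) + 329701) = (-31580 - 129722)*(-8 + 329701) = -161302*329693 = -53180140286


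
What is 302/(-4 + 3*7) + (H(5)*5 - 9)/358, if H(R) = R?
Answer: 54194/3043 ≈ 17.809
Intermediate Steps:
302/(-4 + 3*7) + (H(5)*5 - 9)/358 = 302/(-4 + 3*7) + (5*5 - 9)/358 = 302/(-4 + 21) + (25 - 9)*(1/358) = 302/17 + 16*(1/358) = 302*(1/17) + 8/179 = 302/17 + 8/179 = 54194/3043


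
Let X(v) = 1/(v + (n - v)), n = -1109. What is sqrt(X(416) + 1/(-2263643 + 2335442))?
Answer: I*sqrt(5628697682790)/79625091 ≈ 0.029796*I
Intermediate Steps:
X(v) = -1/1109 (X(v) = 1/(v + (-1109 - v)) = 1/(-1109) = -1/1109)
sqrt(X(416) + 1/(-2263643 + 2335442)) = sqrt(-1/1109 + 1/(-2263643 + 2335442)) = sqrt(-1/1109 + 1/71799) = sqrt(-70690/79625091) = I*sqrt(5628697682790)/79625091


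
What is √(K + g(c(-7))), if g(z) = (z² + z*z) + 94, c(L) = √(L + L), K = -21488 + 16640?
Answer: I*√4782 ≈ 69.152*I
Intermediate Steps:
K = -4848
c(L) = √2*√L (c(L) = √(2*L) = √2*√L)
g(z) = 94 + 2*z² (g(z) = (z² + z²) + 94 = 2*z² + 94 = 94 + 2*z²)
√(K + g(c(-7))) = √(-4848 + (94 + 2*(√2*√(-7))²)) = √(-4848 + (94 + 2*(√2*(I*√7))²)) = √(-4848 + (94 + 2*(I*√14)²)) = √(-4848 + (94 + 2*(-14))) = √(-4848 + (94 - 28)) = √(-4848 + 66) = √(-4782) = I*√4782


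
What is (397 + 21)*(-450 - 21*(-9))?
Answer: -109098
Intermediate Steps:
(397 + 21)*(-450 - 21*(-9)) = 418*(-450 + 189) = 418*(-261) = -109098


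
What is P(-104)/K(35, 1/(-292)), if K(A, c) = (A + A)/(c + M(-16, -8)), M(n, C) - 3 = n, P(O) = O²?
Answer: -5133544/2555 ≈ -2009.2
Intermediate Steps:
M(n, C) = 3 + n
K(A, c) = 2*A/(-13 + c) (K(A, c) = (A + A)/(c + (3 - 16)) = (2*A)/(c - 13) = (2*A)/(-13 + c) = 2*A/(-13 + c))
P(-104)/K(35, 1/(-292)) = (-104)²/((2*35/(-13 + 1/(-292)))) = 10816/((2*35/(-13 - 1/292))) = 10816/((2*35/(-3797/292))) = 10816/((2*35*(-292/3797))) = 10816/(-20440/3797) = 10816*(-3797/20440) = -5133544/2555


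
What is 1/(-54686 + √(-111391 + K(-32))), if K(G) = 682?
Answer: -54686/2990669305 - 3*I*√12301/2990669305 ≈ -1.8286e-5 - 1.1126e-7*I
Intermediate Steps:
1/(-54686 + √(-111391 + K(-32))) = 1/(-54686 + √(-111391 + 682)) = 1/(-54686 + √(-110709)) = 1/(-54686 + 3*I*√12301)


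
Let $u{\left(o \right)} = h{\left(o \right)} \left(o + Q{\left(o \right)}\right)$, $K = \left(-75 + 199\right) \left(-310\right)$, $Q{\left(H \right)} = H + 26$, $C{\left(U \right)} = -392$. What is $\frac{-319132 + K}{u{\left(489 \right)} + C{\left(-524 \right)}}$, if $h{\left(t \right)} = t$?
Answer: $- \frac{89393}{122641} \approx -0.7289$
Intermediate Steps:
$Q{\left(H \right)} = 26 + H$
$K = -38440$ ($K = 124 \left(-310\right) = -38440$)
$u{\left(o \right)} = o \left(26 + 2 o\right)$ ($u{\left(o \right)} = o \left(o + \left(26 + o\right)\right) = o \left(26 + 2 o\right)$)
$\frac{-319132 + K}{u{\left(489 \right)} + C{\left(-524 \right)}} = \frac{-319132 - 38440}{2 \cdot 489 \left(13 + 489\right) - 392} = - \frac{357572}{2 \cdot 489 \cdot 502 - 392} = - \frac{357572}{490956 - 392} = - \frac{357572}{490564} = \left(-357572\right) \frac{1}{490564} = - \frac{89393}{122641}$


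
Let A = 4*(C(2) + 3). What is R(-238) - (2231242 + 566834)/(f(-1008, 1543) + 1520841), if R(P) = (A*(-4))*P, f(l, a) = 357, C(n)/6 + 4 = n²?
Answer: 2895894646/253533 ≈ 11422.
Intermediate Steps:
C(n) = -24 + 6*n²
A = 12 (A = 4*((-24 + 6*2²) + 3) = 4*((-24 + 6*4) + 3) = 4*((-24 + 24) + 3) = 4*(0 + 3) = 4*3 = 12)
R(P) = -48*P (R(P) = (12*(-4))*P = -48*P)
R(-238) - (2231242 + 566834)/(f(-1008, 1543) + 1520841) = -48*(-238) - (2231242 + 566834)/(357 + 1520841) = 11424 - 2798076/1521198 = 11424 - 1*466346/253533 = 11424 - 466346/253533 = 2895894646/253533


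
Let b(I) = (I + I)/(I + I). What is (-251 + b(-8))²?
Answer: 62500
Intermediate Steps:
b(I) = 1 (b(I) = (2*I)/((2*I)) = (2*I)*(1/(2*I)) = 1)
(-251 + b(-8))² = (-251 + 1)² = (-250)² = 62500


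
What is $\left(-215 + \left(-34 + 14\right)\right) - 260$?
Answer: $-495$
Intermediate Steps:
$\left(-215 + \left(-34 + 14\right)\right) - 260 = \left(-215 - 20\right) - 260 = -235 - 260 = -495$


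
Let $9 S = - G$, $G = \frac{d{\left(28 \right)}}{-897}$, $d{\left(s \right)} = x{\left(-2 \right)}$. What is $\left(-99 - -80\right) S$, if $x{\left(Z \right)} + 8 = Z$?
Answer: $\frac{190}{8073} \approx 0.023535$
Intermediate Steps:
$x{\left(Z \right)} = -8 + Z$
$d{\left(s \right)} = -10$ ($d{\left(s \right)} = -8 - 2 = -10$)
$G = \frac{10}{897}$ ($G = - \frac{10}{-897} = \left(-10\right) \left(- \frac{1}{897}\right) = \frac{10}{897} \approx 0.011148$)
$S = - \frac{10}{8073}$ ($S = \frac{\left(-1\right) \frac{10}{897}}{9} = \frac{1}{9} \left(- \frac{10}{897}\right) = - \frac{10}{8073} \approx -0.0012387$)
$\left(-99 - -80\right) S = \left(-99 - -80\right) \left(- \frac{10}{8073}\right) = \left(-99 + 80\right) \left(- \frac{10}{8073}\right) = \left(-19\right) \left(- \frac{10}{8073}\right) = \frac{190}{8073}$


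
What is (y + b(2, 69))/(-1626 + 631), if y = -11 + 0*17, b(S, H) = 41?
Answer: -6/199 ≈ -0.030151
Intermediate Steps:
y = -11 (y = -11 + 0 = -11)
(y + b(2, 69))/(-1626 + 631) = (-11 + 41)/(-1626 + 631) = 30/(-995) = 30*(-1/995) = -6/199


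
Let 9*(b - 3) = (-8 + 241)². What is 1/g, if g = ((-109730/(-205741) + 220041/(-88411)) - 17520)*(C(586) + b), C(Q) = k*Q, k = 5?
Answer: -163707907959/25716265932950051506 ≈ -6.3659e-9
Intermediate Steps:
b = 54316/9 (b = 3 + (-8 + 241)²/9 = 3 + (⅑)*233² = 3 + (⅑)*54289 = 3 + 54289/9 = 54316/9 ≈ 6035.1)
C(Q) = 5*Q
g = -25716265932950051506/163707907959 (g = ((-109730/(-205741) + 220041/(-88411)) - 17520)*(5*586 + 54316/9) = ((-109730*(-1/205741) + 220041*(-1/88411)) - 17520)*(2930 + 54316/9) = ((109730/205741 - 220041/88411) - 17520)*(80686/9) = (-35570116351/18189767551 - 17520)*(80686/9) = -318720297609871/18189767551*80686/9 = -25716265932950051506/163707907959 ≈ -1.5709e+8)
1/g = 1/(-25716265932950051506/163707907959) = -163707907959/25716265932950051506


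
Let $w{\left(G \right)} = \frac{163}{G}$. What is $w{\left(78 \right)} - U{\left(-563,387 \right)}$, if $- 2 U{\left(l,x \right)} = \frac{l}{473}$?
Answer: $\frac{27571}{18447} \approx 1.4946$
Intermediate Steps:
$U{\left(l,x \right)} = - \frac{l}{946}$ ($U{\left(l,x \right)} = - \frac{l \frac{1}{473}}{2} = - \frac{\frac{1}{473} l}{2} = - \frac{l}{946}$)
$w{\left(78 \right)} - U{\left(-563,387 \right)} = \frac{163}{78} - \left(- \frac{1}{946}\right) \left(-563\right) = 163 \cdot \frac{1}{78} - \frac{563}{946} = \frac{163}{78} - \frac{563}{946} = \frac{27571}{18447}$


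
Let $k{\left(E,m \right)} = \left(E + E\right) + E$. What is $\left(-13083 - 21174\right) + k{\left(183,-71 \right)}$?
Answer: $-33708$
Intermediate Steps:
$k{\left(E,m \right)} = 3 E$ ($k{\left(E,m \right)} = 2 E + E = 3 E$)
$\left(-13083 - 21174\right) + k{\left(183,-71 \right)} = \left(-13083 - 21174\right) + 3 \cdot 183 = -34257 + 549 = -33708$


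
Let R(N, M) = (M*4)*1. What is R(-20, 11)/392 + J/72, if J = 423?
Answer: 2347/392 ≈ 5.9872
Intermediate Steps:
R(N, M) = 4*M (R(N, M) = (4*M)*1 = 4*M)
R(-20, 11)/392 + J/72 = (4*11)/392 + 423/72 = 44*(1/392) + 423*(1/72) = 11/98 + 47/8 = 2347/392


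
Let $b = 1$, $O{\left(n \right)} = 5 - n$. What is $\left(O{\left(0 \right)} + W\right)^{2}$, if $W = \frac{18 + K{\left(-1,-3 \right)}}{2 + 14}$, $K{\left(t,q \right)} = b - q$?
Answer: $\frac{2601}{64} \approx 40.641$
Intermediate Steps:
$K{\left(t,q \right)} = 1 - q$
$W = \frac{11}{8}$ ($W = \frac{18 + \left(1 - -3\right)}{2 + 14} = \frac{18 + \left(1 + 3\right)}{16} = \left(18 + 4\right) \frac{1}{16} = 22 \cdot \frac{1}{16} = \frac{11}{8} \approx 1.375$)
$\left(O{\left(0 \right)} + W\right)^{2} = \left(\left(5 - 0\right) + \frac{11}{8}\right)^{2} = \left(\left(5 + 0\right) + \frac{11}{8}\right)^{2} = \left(5 + \frac{11}{8}\right)^{2} = \left(\frac{51}{8}\right)^{2} = \frac{2601}{64}$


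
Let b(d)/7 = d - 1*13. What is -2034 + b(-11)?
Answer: -2202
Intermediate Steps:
b(d) = -91 + 7*d (b(d) = 7*(d - 1*13) = 7*(d - 13) = 7*(-13 + d) = -91 + 7*d)
-2034 + b(-11) = -2034 + (-91 + 7*(-11)) = -2034 + (-91 - 77) = -2034 - 168 = -2202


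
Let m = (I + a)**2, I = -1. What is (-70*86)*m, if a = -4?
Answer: -150500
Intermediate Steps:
m = 25 (m = (-1 - 4)**2 = (-5)**2 = 25)
(-70*86)*m = -70*86*25 = -6020*25 = -150500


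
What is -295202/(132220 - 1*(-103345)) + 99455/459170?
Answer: -22423957053/21632876210 ≈ -1.0366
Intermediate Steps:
-295202/(132220 - 1*(-103345)) + 99455/459170 = -295202/(132220 + 103345) + 99455*(1/459170) = -295202/235565 + 19891/91834 = -22423957053/21632876210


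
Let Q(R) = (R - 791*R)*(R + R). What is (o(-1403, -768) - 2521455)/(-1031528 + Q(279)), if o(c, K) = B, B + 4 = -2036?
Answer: 2523495/124020308 ≈ 0.020347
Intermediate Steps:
B = -2040 (B = -4 - 2036 = -2040)
o(c, K) = -2040
Q(R) = -1580*R² (Q(R) = (-790*R)*(2*R) = -1580*R²)
(o(-1403, -768) - 2521455)/(-1031528 + Q(279)) = (-2040 - 2521455)/(-1031528 - 1580*279²) = -2523495/(-1031528 - 1580*77841) = -2523495/(-1031528 - 122988780) = -2523495/(-124020308) = -2523495*(-1/124020308) = 2523495/124020308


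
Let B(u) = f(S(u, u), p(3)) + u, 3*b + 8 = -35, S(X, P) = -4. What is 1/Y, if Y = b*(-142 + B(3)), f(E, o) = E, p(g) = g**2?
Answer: 3/6149 ≈ 0.00048788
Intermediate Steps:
b = -43/3 (b = -8/3 + (1/3)*(-35) = -8/3 - 35/3 = -43/3 ≈ -14.333)
B(u) = -4 + u
Y = 6149/3 (Y = -43*(-142 + (-4 + 3))/3 = -43*(-142 - 1)/3 = -43/3*(-143) = 6149/3 ≈ 2049.7)
1/Y = 1/(6149/3) = 3/6149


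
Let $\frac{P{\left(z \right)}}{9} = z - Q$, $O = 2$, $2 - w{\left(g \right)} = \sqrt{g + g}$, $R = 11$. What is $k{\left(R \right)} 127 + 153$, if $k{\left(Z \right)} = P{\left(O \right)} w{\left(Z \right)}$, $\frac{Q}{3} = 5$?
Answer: $-29565 + 14859 \sqrt{22} \approx 40130.0$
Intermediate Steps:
$Q = 15$ ($Q = 3 \cdot 5 = 15$)
$w{\left(g \right)} = 2 - \sqrt{2} \sqrt{g}$ ($w{\left(g \right)} = 2 - \sqrt{g + g} = 2 - \sqrt{2 g} = 2 - \sqrt{2} \sqrt{g}$)
$P{\left(z \right)} = -135 + 9 z$ ($P{\left(z \right)} = 9 \left(z - 15\right) = 9 \left(-15 + z\right) = -135 + 9 z$)
$k{\left(Z \right)} = -234 + 117 \sqrt{2} \sqrt{Z}$ ($k{\left(Z \right)} = \left(-135 + 9 \cdot 2\right) \left(2 - \sqrt{2} \sqrt{Z}\right) = \left(-135 + 18\right) \left(2 - \sqrt{2} \sqrt{Z}\right) = - 117 \left(2 - \sqrt{2} \sqrt{Z}\right) = -234 + 117 \sqrt{2} \sqrt{Z}$)
$k{\left(R \right)} 127 + 153 = \left(-234 + 117 \sqrt{2} \sqrt{11}\right) 127 + 153 = \left(-234 + 117 \sqrt{22}\right) 127 + 153 = \left(-29718 + 14859 \sqrt{22}\right) + 153 = -29565 + 14859 \sqrt{22}$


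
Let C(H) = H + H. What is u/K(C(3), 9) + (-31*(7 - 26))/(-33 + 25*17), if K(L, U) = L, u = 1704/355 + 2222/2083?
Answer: 30379297/12248040 ≈ 2.4803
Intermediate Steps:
C(H) = 2*H
u = 61102/10415 (u = 1704*(1/355) + 2222*(1/2083) = 24/5 + 2222/2083 = 61102/10415 ≈ 5.8667)
u/K(C(3), 9) + (-31*(7 - 26))/(-33 + 25*17) = 61102/(10415*((2*3))) + (-31*(7 - 26))/(-33 + 25*17) = (61102/10415)/6 + (-31*(-19))/(-33 + 425) = (61102/10415)*(1/6) + 589/392 = 30551/31245 + 589*(1/392) = 30551/31245 + 589/392 = 30379297/12248040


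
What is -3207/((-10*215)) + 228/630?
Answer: 83687/45150 ≈ 1.8535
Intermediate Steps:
-3207/((-10*215)) + 228/630 = -3207/(-2150) + 228*(1/630) = -3207*(-1/2150) + 38/105 = 3207/2150 + 38/105 = 83687/45150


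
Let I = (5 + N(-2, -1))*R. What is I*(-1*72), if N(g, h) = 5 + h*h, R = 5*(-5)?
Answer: 19800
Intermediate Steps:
R = -25
N(g, h) = 5 + h²
I = -275 (I = (5 + (5 + (-1)²))*(-25) = (5 + (5 + 1))*(-25) = (5 + 6)*(-25) = 11*(-25) = -275)
I*(-1*72) = -(-275)*72 = -275*(-72) = 19800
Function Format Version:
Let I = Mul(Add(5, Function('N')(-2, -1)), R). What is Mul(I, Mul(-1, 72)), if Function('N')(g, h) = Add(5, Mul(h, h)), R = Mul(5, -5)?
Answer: 19800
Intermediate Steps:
R = -25
Function('N')(g, h) = Add(5, Pow(h, 2))
I = -275 (I = Mul(Add(5, Add(5, Pow(-1, 2))), -25) = Mul(Add(5, Add(5, 1)), -25) = Mul(Add(5, 6), -25) = Mul(11, -25) = -275)
Mul(I, Mul(-1, 72)) = Mul(-275, Mul(-1, 72)) = Mul(-275, -72) = 19800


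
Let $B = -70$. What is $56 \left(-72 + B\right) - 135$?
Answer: $-8087$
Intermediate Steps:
$56 \left(-72 + B\right) - 135 = 56 \left(-72 - 70\right) - 135 = 56 \left(-142\right) - 135 = -7952 - 135 = -8087$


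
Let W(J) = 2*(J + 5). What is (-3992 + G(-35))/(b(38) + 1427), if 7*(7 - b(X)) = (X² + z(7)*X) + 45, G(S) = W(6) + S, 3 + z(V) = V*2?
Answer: -28035/8131 ≈ -3.4479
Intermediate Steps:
W(J) = 10 + 2*J (W(J) = 2*(5 + J) = 10 + 2*J)
z(V) = -3 + 2*V (z(V) = -3 + V*2 = -3 + 2*V)
G(S) = 22 + S (G(S) = (10 + 2*6) + S = (10 + 12) + S = 22 + S)
b(X) = 4/7 - 11*X/7 - X²/7 (b(X) = 7 - ((X² + (-3 + 2*7)*X) + 45)/7 = 7 - ((X² + (-3 + 14)*X) + 45)/7 = 7 - ((X² + 11*X) + 45)/7 = 7 - (45 + X² + 11*X)/7 = 7 + (-45/7 - 11*X/7 - X²/7) = 4/7 - 11*X/7 - X²/7)
(-3992 + G(-35))/(b(38) + 1427) = (-3992 + (22 - 35))/((4/7 - 11/7*38 - ⅐*38²) + 1427) = (-3992 - 13)/((4/7 - 418/7 - ⅐*1444) + 1427) = -4005/((4/7 - 418/7 - 1444/7) + 1427) = -4005/(-1858/7 + 1427) = -4005/8131/7 = -4005*7/8131 = -28035/8131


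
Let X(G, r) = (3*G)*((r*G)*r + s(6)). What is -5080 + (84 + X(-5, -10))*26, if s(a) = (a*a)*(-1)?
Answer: 206144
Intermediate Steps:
s(a) = -a² (s(a) = a²*(-1) = -a²)
X(G, r) = 3*G*(-36 + G*r²) (X(G, r) = (3*G)*((r*G)*r - 1*6²) = (3*G)*((G*r)*r - 1*36) = (3*G)*(G*r² - 36) = (3*G)*(-36 + G*r²) = 3*G*(-36 + G*r²))
-5080 + (84 + X(-5, -10))*26 = -5080 + (84 + 3*(-5)*(-36 - 5*(-10)²))*26 = -5080 + (84 + 3*(-5)*(-36 - 5*100))*26 = -5080 + (84 + 3*(-5)*(-36 - 500))*26 = -5080 + (84 + 3*(-5)*(-536))*26 = -5080 + (84 + 8040)*26 = -5080 + 8124*26 = -5080 + 211224 = 206144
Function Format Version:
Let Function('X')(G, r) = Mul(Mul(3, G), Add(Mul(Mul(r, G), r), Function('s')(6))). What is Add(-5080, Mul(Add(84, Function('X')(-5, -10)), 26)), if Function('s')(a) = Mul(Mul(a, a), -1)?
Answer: 206144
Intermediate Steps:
Function('s')(a) = Mul(-1, Pow(a, 2)) (Function('s')(a) = Mul(Pow(a, 2), -1) = Mul(-1, Pow(a, 2)))
Function('X')(G, r) = Mul(3, G, Add(-36, Mul(G, Pow(r, 2)))) (Function('X')(G, r) = Mul(Mul(3, G), Add(Mul(Mul(r, G), r), Mul(-1, Pow(6, 2)))) = Mul(Mul(3, G), Add(Mul(Mul(G, r), r), Mul(-1, 36))) = Mul(Mul(3, G), Add(Mul(G, Pow(r, 2)), -36)) = Mul(Mul(3, G), Add(-36, Mul(G, Pow(r, 2)))) = Mul(3, G, Add(-36, Mul(G, Pow(r, 2)))))
Add(-5080, Mul(Add(84, Function('X')(-5, -10)), 26)) = Add(-5080, Mul(Add(84, Mul(3, -5, Add(-36, Mul(-5, Pow(-10, 2))))), 26)) = Add(-5080, Mul(Add(84, Mul(3, -5, Add(-36, Mul(-5, 100)))), 26)) = Add(-5080, Mul(Add(84, Mul(3, -5, Add(-36, -500))), 26)) = Add(-5080, Mul(Add(84, Mul(3, -5, -536)), 26)) = Add(-5080, Mul(Add(84, 8040), 26)) = Add(-5080, Mul(8124, 26)) = Add(-5080, 211224) = 206144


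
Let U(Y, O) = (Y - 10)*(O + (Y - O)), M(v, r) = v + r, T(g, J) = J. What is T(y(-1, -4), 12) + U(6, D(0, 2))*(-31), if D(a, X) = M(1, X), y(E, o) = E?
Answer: 756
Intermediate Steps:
M(v, r) = r + v
D(a, X) = 1 + X (D(a, X) = X + 1 = 1 + X)
U(Y, O) = Y*(-10 + Y) (U(Y, O) = (-10 + Y)*Y = Y*(-10 + Y))
T(y(-1, -4), 12) + U(6, D(0, 2))*(-31) = 12 + (6*(-10 + 6))*(-31) = 12 + (6*(-4))*(-31) = 12 - 24*(-31) = 12 + 744 = 756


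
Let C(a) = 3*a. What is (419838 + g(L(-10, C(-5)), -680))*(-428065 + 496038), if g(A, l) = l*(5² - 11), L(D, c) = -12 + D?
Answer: 27890545414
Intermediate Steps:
g(A, l) = 14*l (g(A, l) = l*(25 - 11) = l*14 = 14*l)
(419838 + g(L(-10, C(-5)), -680))*(-428065 + 496038) = (419838 + 14*(-680))*(-428065 + 496038) = (419838 - 9520)*67973 = 410318*67973 = 27890545414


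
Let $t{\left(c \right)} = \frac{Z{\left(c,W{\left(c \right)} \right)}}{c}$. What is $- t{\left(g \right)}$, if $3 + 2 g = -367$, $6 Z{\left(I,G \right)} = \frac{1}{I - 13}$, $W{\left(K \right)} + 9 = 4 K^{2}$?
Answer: $- \frac{1}{219780} \approx -4.55 \cdot 10^{-6}$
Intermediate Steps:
$W{\left(K \right)} = -9 + 4 K^{2}$
$Z{\left(I,G \right)} = \frac{1}{6 \left(-13 + I\right)}$ ($Z{\left(I,G \right)} = \frac{1}{6 \left(I - 13\right)} = \frac{1}{6 \left(-13 + I\right)}$)
$g = -185$ ($g = - \frac{3}{2} + \frac{1}{2} \left(-367\right) = - \frac{3}{2} - \frac{367}{2} = -185$)
$t{\left(c \right)} = \frac{1}{6 c \left(-13 + c\right)}$ ($t{\left(c \right)} = \frac{\frac{1}{6} \frac{1}{-13 + c}}{c} = \frac{1}{6 c \left(-13 + c\right)}$)
$- t{\left(g \right)} = - \frac{1}{6 \left(-185\right) \left(-13 - 185\right)} = - \frac{-1}{6 \cdot 185 \left(-198\right)} = - \frac{\left(-1\right) \left(-1\right)}{6 \cdot 185 \cdot 198} = \left(-1\right) \frac{1}{219780} = - \frac{1}{219780}$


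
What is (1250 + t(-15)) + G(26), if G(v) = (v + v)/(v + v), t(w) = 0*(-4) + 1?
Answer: 1252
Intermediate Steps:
t(w) = 1 (t(w) = 0 + 1 = 1)
G(v) = 1 (G(v) = (2*v)/((2*v)) = (2*v)*(1/(2*v)) = 1)
(1250 + t(-15)) + G(26) = (1250 + 1) + 1 = 1251 + 1 = 1252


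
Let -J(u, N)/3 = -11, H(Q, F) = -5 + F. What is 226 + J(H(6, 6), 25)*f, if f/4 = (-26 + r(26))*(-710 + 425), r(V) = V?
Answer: 226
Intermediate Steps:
J(u, N) = 33 (J(u, N) = -3*(-11) = 33)
f = 0 (f = 4*((-26 + 26)*(-710 + 425)) = 4*(0*(-285)) = 4*0 = 0)
226 + J(H(6, 6), 25)*f = 226 + 33*0 = 226 + 0 = 226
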